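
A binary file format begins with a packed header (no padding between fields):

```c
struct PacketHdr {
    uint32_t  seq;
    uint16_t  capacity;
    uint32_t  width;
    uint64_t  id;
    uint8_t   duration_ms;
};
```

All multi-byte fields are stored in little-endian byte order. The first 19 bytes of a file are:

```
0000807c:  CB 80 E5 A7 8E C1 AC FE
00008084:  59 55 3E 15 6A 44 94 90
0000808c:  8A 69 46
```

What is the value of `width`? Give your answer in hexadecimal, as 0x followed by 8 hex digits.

0x5559FEAC

`width` follows `seq` (4 B), `capacity` (2 B), so it starts at offset 4 + 2 = 6 and occupies 4 bytes.
Bytes at offsets 6..9: AC FE 59 55.
Little-endian stores the least-significant byte at the lowest address.
Reassemble most-significant byte first: 55 59 FE AC → 0x5559FEAC.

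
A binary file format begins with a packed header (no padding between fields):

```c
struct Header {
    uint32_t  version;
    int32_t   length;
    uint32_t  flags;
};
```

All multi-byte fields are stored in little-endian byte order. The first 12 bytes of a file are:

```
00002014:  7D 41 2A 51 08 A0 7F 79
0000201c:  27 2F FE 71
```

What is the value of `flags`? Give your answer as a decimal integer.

1912483623

`flags` follows `version` (4 B), `length` (4 B), so it starts at offset 4 + 4 = 8 and occupies 4 bytes.
Bytes at offsets 8..11: 27 2F FE 71.
In little-endian order the low byte comes first in memory.
Reassemble most-significant byte first: 71 FE 2F 27 → 0x71FE2F27.
0x71FE2F27 = 1912483623.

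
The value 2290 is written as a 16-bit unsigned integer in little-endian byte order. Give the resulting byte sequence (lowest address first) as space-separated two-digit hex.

F2 08

2290 in hexadecimal, padded to 16 bits, is 0x08F2.
Split into bytes (most-significant first): 08 F2.
Little-endian stores the least-significant byte at the lowest address.
So at ascending addresses the bytes are F2 08.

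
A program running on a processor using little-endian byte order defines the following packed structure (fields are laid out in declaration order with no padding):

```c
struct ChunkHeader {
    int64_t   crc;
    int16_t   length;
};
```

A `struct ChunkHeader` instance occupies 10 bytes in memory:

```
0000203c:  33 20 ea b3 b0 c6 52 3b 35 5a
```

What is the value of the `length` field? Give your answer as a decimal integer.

`length` follows `crc` (8 bytes), so it starts at byte offset 8 and occupies 2 bytes.
Bytes at offsets 8..9: 35 5A.
Little-endian stores the least-significant byte at the lowest address.
Reassemble most-significant byte first: 5A 35 → 0x5A35.
0x5A35 = 23093.

23093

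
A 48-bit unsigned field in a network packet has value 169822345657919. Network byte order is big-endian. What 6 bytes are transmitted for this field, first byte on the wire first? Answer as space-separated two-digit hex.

9A 73 D8 96 7E 3F

169822345657919 in hexadecimal, padded to 48 bits, is 0x9A73D8967E3F.
Split into bytes (most-significant first): 9A 73 D8 96 7E 3F.
Big-endian stores the most-significant byte at the lowest address.
So the memory order matches the most-significant-first order: 9A 73 D8 96 7E 3F.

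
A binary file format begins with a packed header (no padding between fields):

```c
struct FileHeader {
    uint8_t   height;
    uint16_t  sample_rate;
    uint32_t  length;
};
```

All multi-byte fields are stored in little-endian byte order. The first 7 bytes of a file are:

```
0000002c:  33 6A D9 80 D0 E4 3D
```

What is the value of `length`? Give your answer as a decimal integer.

1038405760

`length` follows `height` (1 B), `sample_rate` (2 B), so it starts at offset 1 + 2 = 3 and occupies 4 bytes.
Bytes at offsets 3..6: 80 D0 E4 3D.
Little-endian: lowest address holds the least-significant byte.
Reassemble most-significant byte first: 3D E4 D0 80 → 0x3DE4D080.
0x3DE4D080 = 1038405760.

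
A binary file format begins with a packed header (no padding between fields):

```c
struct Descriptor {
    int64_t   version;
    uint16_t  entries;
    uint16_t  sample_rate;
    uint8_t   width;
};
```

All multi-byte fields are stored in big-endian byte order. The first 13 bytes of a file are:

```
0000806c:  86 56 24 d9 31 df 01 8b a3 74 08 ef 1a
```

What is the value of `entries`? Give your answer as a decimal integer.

`entries` follows `version` (8 bytes), so it starts at byte offset 8 and occupies 2 bytes.
Bytes at offsets 8..9: A3 74.
In big-endian order the high byte comes first in memory.
The bytes are already most-significant first: 0xA374.
0xA374 = 41844.

41844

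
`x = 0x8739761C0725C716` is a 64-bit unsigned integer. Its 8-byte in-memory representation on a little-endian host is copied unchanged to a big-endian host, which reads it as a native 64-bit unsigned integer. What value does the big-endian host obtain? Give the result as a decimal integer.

Stored little-endian, the bytes at ascending addresses are 16 C7 25 07 1C 76 39 87.
Read back as big-endian, the last byte is least significant, giving 0x16C725071C763987.
0x16C725071C763987 = 1641321301672343943.

1641321301672343943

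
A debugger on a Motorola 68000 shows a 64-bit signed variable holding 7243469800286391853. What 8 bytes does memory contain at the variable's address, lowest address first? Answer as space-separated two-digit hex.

64 85 F9 67 E3 57 0E 2D

7243469800286391853 in hexadecimal, padded to 64 bits, is 0x6485F967E3570E2D.
Split into bytes (most-significant first): 64 85 F9 67 E3 57 0E 2D.
In big-endian order the high byte comes first in memory.
So the memory order matches the most-significant-first order: 64 85 F9 67 E3 57 0E 2D.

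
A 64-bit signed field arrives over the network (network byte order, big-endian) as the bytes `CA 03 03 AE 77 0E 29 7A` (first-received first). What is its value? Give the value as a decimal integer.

-3890261605261366918

Big-endian: lowest address holds the most-significant byte.
The bytes are already most-significant first: 0xCA0303AE770E297A.
Top bit is set, so as a signed 64-bit value this is 0xCA0303AE770E297A − 2^64 = -3890261605261366918.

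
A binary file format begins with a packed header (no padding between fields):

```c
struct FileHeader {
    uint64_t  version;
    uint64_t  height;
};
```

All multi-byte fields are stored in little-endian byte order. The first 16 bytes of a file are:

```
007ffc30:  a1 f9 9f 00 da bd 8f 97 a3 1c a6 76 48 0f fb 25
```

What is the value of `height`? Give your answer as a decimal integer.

`height` follows `version` (8 bytes), so it starts at byte offset 8 and occupies 8 bytes.
Bytes at offsets 8..15: A3 1C A6 76 48 0F FB 25.
Little-endian: lowest address holds the least-significant byte.
Reassemble most-significant byte first: 25 FB 0F 48 76 A6 1C A3 → 0x25FB0F4876A61CA3.
0x25FB0F4876A61CA3 = 2736798002460368035.

2736798002460368035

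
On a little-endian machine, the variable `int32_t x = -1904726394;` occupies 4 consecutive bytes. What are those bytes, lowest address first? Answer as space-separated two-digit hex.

86 2E 78 8E

Two's complement of -1904726394 in 32 bits: 1904726394 = 0x7187D17A; invert → 0x8E782E85; add 1 → 0x8E782E86.
Split into bytes (most-significant first): 8E 78 2E 86.
Little-endian stores the least-significant byte at the lowest address.
So at ascending addresses the bytes are 86 2E 78 8E.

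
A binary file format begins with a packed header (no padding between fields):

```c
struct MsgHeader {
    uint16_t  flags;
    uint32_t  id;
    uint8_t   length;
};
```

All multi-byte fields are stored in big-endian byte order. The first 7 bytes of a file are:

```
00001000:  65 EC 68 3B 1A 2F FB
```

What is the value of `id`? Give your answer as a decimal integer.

1748703791

`id` follows `flags` (2 bytes), so it starts at byte offset 2 and occupies 4 bytes.
Bytes at offsets 2..5: 68 3B 1A 2F.
In big-endian order the high byte comes first in memory.
The bytes are already most-significant first: 0x683B1A2F.
0x683B1A2F = 1748703791.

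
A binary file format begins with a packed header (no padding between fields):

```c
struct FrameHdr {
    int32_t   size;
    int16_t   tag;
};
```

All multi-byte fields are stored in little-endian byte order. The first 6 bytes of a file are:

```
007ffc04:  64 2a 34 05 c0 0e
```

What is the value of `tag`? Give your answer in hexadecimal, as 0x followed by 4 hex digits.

0x0EC0

`tag` follows `size` (4 bytes), so it starts at byte offset 4 and occupies 2 bytes.
Bytes at offsets 4..5: C0 0E.
Little-endian: lowest address holds the least-significant byte.
Reassemble most-significant byte first: 0E C0 → 0x0EC0.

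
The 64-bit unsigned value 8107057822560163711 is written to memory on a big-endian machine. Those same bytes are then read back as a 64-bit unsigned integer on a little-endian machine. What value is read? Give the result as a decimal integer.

8107057822560163711 in 64-bit hexadecimal is 0x70820E22F740177F.
Stored big-endian, the bytes at ascending addresses are 70 82 0E 22 F7 40 17 7F.
Read back as little-endian, the first byte is least significant, giving 0x7F1740F7220E8270.
0x7F1740F7220E8270 = 9157859797453668976.

9157859797453668976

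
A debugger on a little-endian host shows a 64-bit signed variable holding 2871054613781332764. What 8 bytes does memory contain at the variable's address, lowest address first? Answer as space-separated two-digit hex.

2871054613781332764 in hexadecimal, padded to 64 bits, is 0x27D808F5B12EC31C.
Split into bytes (most-significant first): 27 D8 08 F5 B1 2E C3 1C.
Little-endian: lowest address holds the least-significant byte.
So at ascending addresses the bytes are 1C C3 2E B1 F5 08 D8 27.

1C C3 2E B1 F5 08 D8 27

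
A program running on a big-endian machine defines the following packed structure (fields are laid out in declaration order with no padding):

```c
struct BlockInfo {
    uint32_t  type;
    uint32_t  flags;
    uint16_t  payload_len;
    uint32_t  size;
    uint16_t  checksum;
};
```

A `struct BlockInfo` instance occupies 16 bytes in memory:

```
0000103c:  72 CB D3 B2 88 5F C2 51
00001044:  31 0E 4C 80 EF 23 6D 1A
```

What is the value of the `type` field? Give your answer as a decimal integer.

1925960626

`type` is the first field, at byte offset 0, occupying 4 bytes.
Bytes at offsets 0..3: 72 CB D3 B2.
Big-endian stores the most-significant byte at the lowest address.
The bytes are already most-significant first: 0x72CBD3B2.
0x72CBD3B2 = 1925960626.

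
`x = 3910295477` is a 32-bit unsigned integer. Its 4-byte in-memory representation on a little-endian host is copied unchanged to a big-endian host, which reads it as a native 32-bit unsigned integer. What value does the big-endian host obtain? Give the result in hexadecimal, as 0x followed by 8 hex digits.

3910295477 in 32-bit hexadecimal is 0xE9125FB5.
Stored little-endian, the bytes at ascending addresses are B5 5F 12 E9.
Read back as big-endian, the last byte is least significant, giving 0xB55F12E9.

0xB55F12E9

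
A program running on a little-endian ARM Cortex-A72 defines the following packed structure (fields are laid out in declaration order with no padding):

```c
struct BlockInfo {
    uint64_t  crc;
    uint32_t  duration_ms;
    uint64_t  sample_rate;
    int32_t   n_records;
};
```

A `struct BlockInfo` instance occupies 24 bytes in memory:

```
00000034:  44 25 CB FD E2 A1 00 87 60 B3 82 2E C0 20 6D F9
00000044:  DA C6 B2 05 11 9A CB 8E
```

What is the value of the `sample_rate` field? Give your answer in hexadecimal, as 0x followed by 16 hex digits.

`sample_rate` follows `crc` (8 B), `duration_ms` (4 B), so it starts at offset 8 + 4 = 12 and occupies 8 bytes.
Bytes at offsets 12..19: C0 20 6D F9 DA C6 B2 05.
Little-endian stores the least-significant byte at the lowest address.
Reassemble most-significant byte first: 05 B2 C6 DA F9 6D 20 C0 → 0x05B2C6DAF96D20C0.

0x05B2C6DAF96D20C0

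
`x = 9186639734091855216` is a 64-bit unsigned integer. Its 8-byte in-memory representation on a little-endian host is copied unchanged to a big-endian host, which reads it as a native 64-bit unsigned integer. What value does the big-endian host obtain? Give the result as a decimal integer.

9186639734091855216 in 64-bit hexadecimal is 0x7F7D802A4E08B570.
Stored little-endian, the bytes at ascending addresses are 70 B5 08 4E 2A 80 7D 7F.
Read back as big-endian, the last byte is least significant, giving 0x70B5084E2A807D7F.
0x70B5084E2A807D7F = 8121406634846092671.

8121406634846092671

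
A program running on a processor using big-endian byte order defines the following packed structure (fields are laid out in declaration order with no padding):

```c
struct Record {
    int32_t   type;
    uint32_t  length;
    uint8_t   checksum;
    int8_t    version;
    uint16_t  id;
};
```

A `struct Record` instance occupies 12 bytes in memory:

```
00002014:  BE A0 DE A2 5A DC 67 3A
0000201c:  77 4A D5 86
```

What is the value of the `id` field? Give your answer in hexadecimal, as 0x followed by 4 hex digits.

0xD586

`id` follows `type` (4 B), `length` (4 B), `checksum` (1 B), `version` (1 B), so it starts at offset 4 + 4 + 1 + 1 = 10 and occupies 2 bytes.
Bytes at offsets 10..11: D5 86.
Big-endian: lowest address holds the most-significant byte.
The bytes are already most-significant first: 0xD586.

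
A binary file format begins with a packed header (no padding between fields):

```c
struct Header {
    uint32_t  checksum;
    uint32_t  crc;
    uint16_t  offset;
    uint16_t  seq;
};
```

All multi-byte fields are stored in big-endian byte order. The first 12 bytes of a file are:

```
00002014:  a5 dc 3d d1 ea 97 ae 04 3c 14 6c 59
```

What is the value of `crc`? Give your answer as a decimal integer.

`crc` follows `checksum` (4 bytes), so it starts at byte offset 4 and occupies 4 bytes.
Bytes at offsets 4..7: EA 97 AE 04.
In big-endian order the high byte comes first in memory.
The bytes are already most-significant first: 0xEA97AE04.
0xEA97AE04 = 3935809028.

3935809028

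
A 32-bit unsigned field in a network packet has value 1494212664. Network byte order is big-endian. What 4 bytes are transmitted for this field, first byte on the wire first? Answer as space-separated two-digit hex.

59 0F E0 38

1494212664 in hexadecimal, padded to 32 bits, is 0x590FE038.
Split into bytes (most-significant first): 59 0F E0 38.
Big-endian stores the most-significant byte at the lowest address.
So the memory order matches the most-significant-first order: 59 0F E0 38.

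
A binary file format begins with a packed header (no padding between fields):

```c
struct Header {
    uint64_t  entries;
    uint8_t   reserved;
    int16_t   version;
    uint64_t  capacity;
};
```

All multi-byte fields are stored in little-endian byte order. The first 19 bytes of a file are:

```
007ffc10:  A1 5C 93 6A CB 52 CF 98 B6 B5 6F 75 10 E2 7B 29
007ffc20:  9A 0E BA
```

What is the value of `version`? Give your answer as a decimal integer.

`version` follows `entries` (8 B), `reserved` (1 B), so it starts at offset 8 + 1 = 9 and occupies 2 bytes.
Bytes at offsets 9..10: B5 6F.
Little-endian stores the least-significant byte at the lowest address.
Reassemble most-significant byte first: 6F B5 → 0x6FB5.
0x6FB5 = 28597.

28597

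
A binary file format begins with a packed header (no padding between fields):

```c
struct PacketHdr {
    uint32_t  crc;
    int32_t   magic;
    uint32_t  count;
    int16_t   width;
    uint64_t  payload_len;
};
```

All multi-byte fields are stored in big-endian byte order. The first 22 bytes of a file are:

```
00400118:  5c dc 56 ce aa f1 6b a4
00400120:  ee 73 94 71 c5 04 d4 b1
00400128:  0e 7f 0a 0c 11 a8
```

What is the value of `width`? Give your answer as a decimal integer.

`width` follows `crc` (4 B), `magic` (4 B), `count` (4 B), so it starts at offset 4 + 4 + 4 = 12 and occupies 2 bytes.
Bytes at offsets 12..13: C5 04.
Big-endian stores the most-significant byte at the lowest address.
The bytes are already most-significant first: 0xC504.
Top bit is set, so as a signed 16-bit value this is 0xC504 − 2^16 = -15100.

-15100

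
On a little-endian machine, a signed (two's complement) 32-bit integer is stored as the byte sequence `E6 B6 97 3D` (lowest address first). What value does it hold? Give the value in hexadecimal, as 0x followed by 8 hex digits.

Little-endian stores the least-significant byte at the lowest address.
Reassemble most-significant byte first: 3D 97 B6 E6 → 0x3D97B6E6.

0x3D97B6E6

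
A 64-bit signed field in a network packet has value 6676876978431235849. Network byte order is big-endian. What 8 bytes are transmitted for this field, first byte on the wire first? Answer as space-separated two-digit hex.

5C A9 08 3C 7C 60 97 09

6676876978431235849 in hexadecimal, padded to 64 bits, is 0x5CA9083C7C609709.
Split into bytes (most-significant first): 5C A9 08 3C 7C 60 97 09.
Big-endian: lowest address holds the most-significant byte.
So the memory order matches the most-significant-first order: 5C A9 08 3C 7C 60 97 09.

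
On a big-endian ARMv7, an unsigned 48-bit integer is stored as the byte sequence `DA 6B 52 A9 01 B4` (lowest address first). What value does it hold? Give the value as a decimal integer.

240154483163572

Big-endian: lowest address holds the most-significant byte.
The bytes are already most-significant first: 0xDA6B52A901B4.
0xDA6B52A901B4 = 240154483163572.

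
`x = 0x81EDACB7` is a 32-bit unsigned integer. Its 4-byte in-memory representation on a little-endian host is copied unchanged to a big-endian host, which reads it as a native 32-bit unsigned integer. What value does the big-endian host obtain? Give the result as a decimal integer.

3081563521

Stored little-endian, the bytes at ascending addresses are B7 AC ED 81.
Read back as big-endian, the last byte is least significant, giving 0xB7ACED81.
0xB7ACED81 = 3081563521.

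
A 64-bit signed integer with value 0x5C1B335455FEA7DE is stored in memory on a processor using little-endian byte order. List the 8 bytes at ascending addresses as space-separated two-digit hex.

DE A7 FE 55 54 33 1B 5C

Split into bytes (most-significant first): 5C 1B 33 54 55 FE A7 DE.
Little-endian: lowest address holds the least-significant byte.
So at ascending addresses the bytes are DE A7 FE 55 54 33 1B 5C.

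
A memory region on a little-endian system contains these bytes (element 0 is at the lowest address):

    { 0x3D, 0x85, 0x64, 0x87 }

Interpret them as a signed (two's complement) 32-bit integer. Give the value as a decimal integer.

-2023455427

Little-endian stores the least-significant byte at the lowest address.
Reassemble most-significant byte first: 87 64 85 3D → 0x8764853D.
Top bit is set, so as a signed 32-bit value this is 0x8764853D − 2^32 = -2023455427.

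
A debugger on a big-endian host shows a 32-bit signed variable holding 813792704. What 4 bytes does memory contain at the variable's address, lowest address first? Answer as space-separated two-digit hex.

30 81 7D C0

813792704 in hexadecimal, padded to 32 bits, is 0x30817DC0.
Split into bytes (most-significant first): 30 81 7D C0.
Big-endian stores the most-significant byte at the lowest address.
So the memory order matches the most-significant-first order: 30 81 7D C0.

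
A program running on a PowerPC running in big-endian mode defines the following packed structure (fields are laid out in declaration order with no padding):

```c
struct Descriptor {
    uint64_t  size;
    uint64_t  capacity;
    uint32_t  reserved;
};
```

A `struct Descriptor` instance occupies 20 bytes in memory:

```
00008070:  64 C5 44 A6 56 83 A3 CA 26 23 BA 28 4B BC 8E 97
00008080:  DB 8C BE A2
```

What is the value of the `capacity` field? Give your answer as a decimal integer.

2748244879858241175

`capacity` follows `size` (8 bytes), so it starts at byte offset 8 and occupies 8 bytes.
Bytes at offsets 8..15: 26 23 BA 28 4B BC 8E 97.
Big-endian: lowest address holds the most-significant byte.
The bytes are already most-significant first: 0x2623BA284BBC8E97.
0x2623BA284BBC8E97 = 2748244879858241175.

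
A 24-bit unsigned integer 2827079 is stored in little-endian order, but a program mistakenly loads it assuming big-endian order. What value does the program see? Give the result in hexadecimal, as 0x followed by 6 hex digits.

0x47232B

2827079 in 24-bit hexadecimal is 0x2B2347.
Stored little-endian, the bytes at ascending addresses are 47 23 2B.
Read back as big-endian, the last byte is least significant, giving 0x47232B.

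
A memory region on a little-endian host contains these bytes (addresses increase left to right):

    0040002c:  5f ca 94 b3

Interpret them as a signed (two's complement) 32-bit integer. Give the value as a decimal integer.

Little-endian: lowest address holds the least-significant byte.
Reassemble most-significant byte first: B3 94 CA 5F → 0xB394CA5F.
Top bit is set, so as a signed 32-bit value this is 0xB394CA5F − 2^32 = -1282094497.

-1282094497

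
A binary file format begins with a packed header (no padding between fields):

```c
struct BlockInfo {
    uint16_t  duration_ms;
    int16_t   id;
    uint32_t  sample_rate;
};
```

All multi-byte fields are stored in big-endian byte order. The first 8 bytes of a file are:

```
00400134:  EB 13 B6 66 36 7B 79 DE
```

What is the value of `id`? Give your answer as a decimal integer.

`id` follows `duration_ms` (2 bytes), so it starts at byte offset 2 and occupies 2 bytes.
Bytes at offsets 2..3: B6 66.
Big-endian stores the most-significant byte at the lowest address.
The bytes are already most-significant first: 0xB666.
Top bit is set, so as a signed 16-bit value this is 0xB666 − 2^16 = -18842.

-18842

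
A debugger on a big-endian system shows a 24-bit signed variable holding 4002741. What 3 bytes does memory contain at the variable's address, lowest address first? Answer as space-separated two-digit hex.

3D 13 B5

4002741 in hexadecimal, padded to 24 bits, is 0x3D13B5.
Split into bytes (most-significant first): 3D 13 B5.
Big-endian stores the most-significant byte at the lowest address.
So the memory order matches the most-significant-first order: 3D 13 B5.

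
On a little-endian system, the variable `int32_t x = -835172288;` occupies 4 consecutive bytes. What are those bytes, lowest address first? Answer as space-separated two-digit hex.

Two's complement of -835172288 in 32 bits: 835172288 = 0x31C7B7C0; invert → 0xCE38483F; add 1 → 0xCE384840.
Split into bytes (most-significant first): CE 38 48 40.
Little-endian: lowest address holds the least-significant byte.
So at ascending addresses the bytes are 40 48 38 CE.

40 48 38 CE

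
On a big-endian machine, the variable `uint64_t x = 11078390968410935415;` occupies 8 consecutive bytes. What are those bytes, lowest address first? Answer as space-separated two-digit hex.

99 BE 59 E3 D3 07 90 77

11078390968410935415 in hexadecimal, padded to 64 bits, is 0x99BE59E3D3079077.
Split into bytes (most-significant first): 99 BE 59 E3 D3 07 90 77.
In big-endian order the high byte comes first in memory.
So the memory order matches the most-significant-first order: 99 BE 59 E3 D3 07 90 77.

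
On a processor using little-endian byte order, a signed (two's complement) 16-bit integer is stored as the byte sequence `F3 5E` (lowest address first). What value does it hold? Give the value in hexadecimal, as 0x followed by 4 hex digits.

0x5EF3

Little-endian: lowest address holds the least-significant byte.
Reassemble most-significant byte first: 5E F3 → 0x5EF3.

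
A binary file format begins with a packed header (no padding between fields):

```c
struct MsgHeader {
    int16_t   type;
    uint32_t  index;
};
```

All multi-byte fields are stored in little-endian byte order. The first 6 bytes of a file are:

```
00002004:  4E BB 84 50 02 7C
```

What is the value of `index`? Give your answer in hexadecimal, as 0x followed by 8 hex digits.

`index` follows `type` (2 bytes), so it starts at byte offset 2 and occupies 4 bytes.
Bytes at offsets 2..5: 84 50 02 7C.
In little-endian order the low byte comes first in memory.
Reassemble most-significant byte first: 7C 02 50 84 → 0x7C025084.

0x7C025084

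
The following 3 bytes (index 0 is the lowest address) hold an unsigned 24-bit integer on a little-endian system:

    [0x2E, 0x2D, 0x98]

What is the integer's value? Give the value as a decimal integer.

Little-endian: lowest address holds the least-significant byte.
Reassemble most-significant byte first: 98 2D 2E → 0x982D2E.
0x982D2E = 9973038.

9973038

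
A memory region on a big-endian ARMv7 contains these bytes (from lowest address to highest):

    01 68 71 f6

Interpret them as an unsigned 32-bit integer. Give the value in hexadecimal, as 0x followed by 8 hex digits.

In big-endian order the high byte comes first in memory.
The bytes are already most-significant first: 0x016871F6.

0x016871F6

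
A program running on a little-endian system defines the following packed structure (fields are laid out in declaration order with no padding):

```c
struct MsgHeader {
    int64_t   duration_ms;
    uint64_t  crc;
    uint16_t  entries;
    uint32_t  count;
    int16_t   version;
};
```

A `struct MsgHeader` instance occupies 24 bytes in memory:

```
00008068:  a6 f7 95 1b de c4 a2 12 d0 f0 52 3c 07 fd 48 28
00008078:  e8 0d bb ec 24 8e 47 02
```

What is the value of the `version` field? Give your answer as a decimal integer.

583

`version` follows `duration_ms` (8 B), `crc` (8 B), `entries` (2 B), `count` (4 B), so it starts at offset 8 + 8 + 2 + 4 = 22 and occupies 2 bytes.
Bytes at offsets 22..23: 47 02.
Little-endian: lowest address holds the least-significant byte.
Reassemble most-significant byte first: 02 47 → 0x0247.
0x0247 = 583.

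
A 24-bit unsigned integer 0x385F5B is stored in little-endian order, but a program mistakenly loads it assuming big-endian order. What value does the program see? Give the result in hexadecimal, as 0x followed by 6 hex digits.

Stored little-endian, the bytes at ascending addresses are 5B 5F 38.
Read back as big-endian, the last byte is least significant, giving 0x5B5F38.

0x5B5F38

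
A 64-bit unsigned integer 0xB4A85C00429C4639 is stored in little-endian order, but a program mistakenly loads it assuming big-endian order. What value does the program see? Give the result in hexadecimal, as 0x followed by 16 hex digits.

0x39469C42005CA8B4

Stored little-endian, the bytes at ascending addresses are 39 46 9C 42 00 5C A8 B4.
Read back as big-endian, the last byte is least significant, giving 0x39469C42005CA8B4.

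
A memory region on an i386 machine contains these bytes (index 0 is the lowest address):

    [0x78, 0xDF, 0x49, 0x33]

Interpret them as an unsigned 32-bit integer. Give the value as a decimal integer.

Little-endian stores the least-significant byte at the lowest address.
Reassemble most-significant byte first: 33 49 DF 78 → 0x3349DF78.
0x3349DF78 = 860479352.

860479352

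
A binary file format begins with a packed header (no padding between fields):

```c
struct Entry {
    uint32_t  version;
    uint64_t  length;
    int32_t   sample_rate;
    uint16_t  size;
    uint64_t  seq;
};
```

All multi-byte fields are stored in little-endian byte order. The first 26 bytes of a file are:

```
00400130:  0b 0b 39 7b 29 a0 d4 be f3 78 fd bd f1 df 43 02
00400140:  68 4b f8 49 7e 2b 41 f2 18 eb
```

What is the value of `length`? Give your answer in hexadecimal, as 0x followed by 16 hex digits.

`length` follows `version` (4 bytes), so it starts at byte offset 4 and occupies 8 bytes.
Bytes at offsets 4..11: 29 A0 D4 BE F3 78 FD BD.
In little-endian order the low byte comes first in memory.
Reassemble most-significant byte first: BD FD 78 F3 BE D4 A0 29 → 0xBDFD78F3BED4A029.

0xBDFD78F3BED4A029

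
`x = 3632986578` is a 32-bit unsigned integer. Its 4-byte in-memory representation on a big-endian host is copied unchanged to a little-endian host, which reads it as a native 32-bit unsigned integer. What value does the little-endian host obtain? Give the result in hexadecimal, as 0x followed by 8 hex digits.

3632986578 in 32-bit hexadecimal is 0xD88AF9D2.
Stored big-endian, the bytes at ascending addresses are D8 8A F9 D2.
Read back as little-endian, the first byte is least significant, giving 0xD2F98AD8.

0xD2F98AD8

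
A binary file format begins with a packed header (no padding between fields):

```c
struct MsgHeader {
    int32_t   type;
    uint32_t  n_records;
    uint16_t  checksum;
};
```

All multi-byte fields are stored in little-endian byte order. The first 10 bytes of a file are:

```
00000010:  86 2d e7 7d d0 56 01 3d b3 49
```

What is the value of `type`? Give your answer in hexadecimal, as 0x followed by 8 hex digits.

`type` is the first field, at byte offset 0, occupying 4 bytes.
Bytes at offsets 0..3: 86 2D E7 7D.
In little-endian order the low byte comes first in memory.
Reassemble most-significant byte first: 7D E7 2D 86 → 0x7DE72D86.

0x7DE72D86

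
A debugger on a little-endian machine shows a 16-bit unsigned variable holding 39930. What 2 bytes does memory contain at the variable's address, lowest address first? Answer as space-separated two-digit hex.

39930 in hexadecimal, padded to 16 bits, is 0x9BFA.
Split into bytes (most-significant first): 9B FA.
Little-endian: lowest address holds the least-significant byte.
So at ascending addresses the bytes are FA 9B.

FA 9B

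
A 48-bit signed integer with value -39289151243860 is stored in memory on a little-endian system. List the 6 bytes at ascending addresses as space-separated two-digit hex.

Two's complement of -39289151243860 in 48 bits: 39289151243860 = 0x23BBB7E74654; invert → 0xDC444818B9AB; add 1 → 0xDC444818B9AC.
Split into bytes (most-significant first): DC 44 48 18 B9 AC.
Little-endian: lowest address holds the least-significant byte.
So at ascending addresses the bytes are AC B9 18 48 44 DC.

AC B9 18 48 44 DC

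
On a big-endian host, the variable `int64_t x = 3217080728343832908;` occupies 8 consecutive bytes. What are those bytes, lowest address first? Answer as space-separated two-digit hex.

2C A5 5D E0 AA B0 69 4C

3217080728343832908 in hexadecimal, padded to 64 bits, is 0x2CA55DE0AAB0694C.
Split into bytes (most-significant first): 2C A5 5D E0 AA B0 69 4C.
In big-endian order the high byte comes first in memory.
So the memory order matches the most-significant-first order: 2C A5 5D E0 AA B0 69 4C.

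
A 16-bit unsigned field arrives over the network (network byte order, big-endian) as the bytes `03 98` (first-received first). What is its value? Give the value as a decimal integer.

Big-endian: lowest address holds the most-significant byte.
The bytes are already most-significant first: 0x0398.
0x0398 = 920.

920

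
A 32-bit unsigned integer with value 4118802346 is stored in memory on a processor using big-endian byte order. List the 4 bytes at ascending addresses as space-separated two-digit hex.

4118802346 in hexadecimal, padded to 32 bits, is 0xF57FEFAA.
Split into bytes (most-significant first): F5 7F EF AA.
Big-endian: lowest address holds the most-significant byte.
So the memory order matches the most-significant-first order: F5 7F EF AA.

F5 7F EF AA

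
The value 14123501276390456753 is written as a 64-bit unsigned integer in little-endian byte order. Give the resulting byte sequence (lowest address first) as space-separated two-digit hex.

14123501276390456753 in hexadecimal, padded to 64 bits, is 0xC400C194D4077DB1.
Split into bytes (most-significant first): C4 00 C1 94 D4 07 7D B1.
In little-endian order the low byte comes first in memory.
So at ascending addresses the bytes are B1 7D 07 D4 94 C1 00 C4.

B1 7D 07 D4 94 C1 00 C4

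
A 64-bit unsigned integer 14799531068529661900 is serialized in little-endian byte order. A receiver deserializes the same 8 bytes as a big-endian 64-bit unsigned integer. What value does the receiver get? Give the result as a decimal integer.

14724256705625940685

14799531068529661900 in 64-bit hexadecimal is 0xCD627F18761157CC.
Stored little-endian, the bytes at ascending addresses are CC 57 11 76 18 7F 62 CD.
Read back as big-endian, the last byte is least significant, giving 0xCC571176187F62CD.
0xCC571176187F62CD = 14724256705625940685.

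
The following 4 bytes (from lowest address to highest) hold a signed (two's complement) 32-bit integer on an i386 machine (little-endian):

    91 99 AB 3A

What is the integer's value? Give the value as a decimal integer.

Little-endian stores the least-significant byte at the lowest address.
Reassemble most-significant byte first: 3A AB 99 91 → 0x3AAB9991.
0x3AAB9991 = 984324497.

984324497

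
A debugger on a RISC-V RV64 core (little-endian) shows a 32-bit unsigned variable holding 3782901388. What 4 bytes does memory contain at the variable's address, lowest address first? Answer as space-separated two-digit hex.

8C 7E 7A E1

3782901388 in hexadecimal, padded to 32 bits, is 0xE17A7E8C.
Split into bytes (most-significant first): E1 7A 7E 8C.
Little-endian stores the least-significant byte at the lowest address.
So at ascending addresses the bytes are 8C 7E 7A E1.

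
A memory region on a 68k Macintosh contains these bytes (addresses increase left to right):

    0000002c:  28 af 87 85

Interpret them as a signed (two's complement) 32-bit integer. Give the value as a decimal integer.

682592133

In big-endian order the high byte comes first in memory.
The bytes are already most-significant first: 0x28AF8785.
0x28AF8785 = 682592133.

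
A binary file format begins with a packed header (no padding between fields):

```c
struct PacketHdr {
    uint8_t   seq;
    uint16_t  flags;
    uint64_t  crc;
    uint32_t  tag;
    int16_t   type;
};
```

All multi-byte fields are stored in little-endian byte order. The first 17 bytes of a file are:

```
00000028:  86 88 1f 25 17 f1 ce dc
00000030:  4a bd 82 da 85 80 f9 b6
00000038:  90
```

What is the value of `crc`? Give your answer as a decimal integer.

9420768307754112805

`crc` follows `seq` (1 B), `flags` (2 B), so it starts at offset 1 + 2 = 3 and occupies 8 bytes.
Bytes at offsets 3..10: 25 17 F1 CE DC 4A BD 82.
Little-endian stores the least-significant byte at the lowest address.
Reassemble most-significant byte first: 82 BD 4A DC CE F1 17 25 → 0x82BD4ADCCEF11725.
0x82BD4ADCCEF11725 = 9420768307754112805.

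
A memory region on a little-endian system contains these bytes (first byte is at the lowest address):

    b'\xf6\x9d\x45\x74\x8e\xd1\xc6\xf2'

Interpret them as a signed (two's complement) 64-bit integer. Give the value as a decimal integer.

-952843861376000522

Little-endian stores the least-significant byte at the lowest address.
Reassemble most-significant byte first: F2 C6 D1 8E 74 45 9D F6 → 0xF2C6D18E74459DF6.
Top bit is set, so as a signed 64-bit value this is 0xF2C6D18E74459DF6 − 2^64 = -952843861376000522.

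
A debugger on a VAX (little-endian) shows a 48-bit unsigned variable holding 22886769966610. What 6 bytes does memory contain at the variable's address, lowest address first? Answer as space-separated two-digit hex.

12 3E CB BD D0 14

22886769966610 in hexadecimal, padded to 48 bits, is 0x14D0BDCB3E12.
Split into bytes (most-significant first): 14 D0 BD CB 3E 12.
Little-endian: lowest address holds the least-significant byte.
So at ascending addresses the bytes are 12 3E CB BD D0 14.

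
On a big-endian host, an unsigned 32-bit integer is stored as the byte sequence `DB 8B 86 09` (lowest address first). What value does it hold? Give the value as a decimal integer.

3683354121

Big-endian: lowest address holds the most-significant byte.
The bytes are already most-significant first: 0xDB8B8609.
0xDB8B8609 = 3683354121.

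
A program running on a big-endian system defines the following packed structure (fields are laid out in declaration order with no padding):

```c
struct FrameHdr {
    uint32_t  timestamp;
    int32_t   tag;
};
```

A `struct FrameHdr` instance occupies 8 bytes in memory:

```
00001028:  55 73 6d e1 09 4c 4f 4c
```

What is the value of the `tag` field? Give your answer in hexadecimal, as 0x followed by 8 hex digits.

0x094C4F4C

`tag` follows `timestamp` (4 bytes), so it starts at byte offset 4 and occupies 4 bytes.
Bytes at offsets 4..7: 09 4C 4F 4C.
Big-endian: lowest address holds the most-significant byte.
The bytes are already most-significant first: 0x094C4F4C.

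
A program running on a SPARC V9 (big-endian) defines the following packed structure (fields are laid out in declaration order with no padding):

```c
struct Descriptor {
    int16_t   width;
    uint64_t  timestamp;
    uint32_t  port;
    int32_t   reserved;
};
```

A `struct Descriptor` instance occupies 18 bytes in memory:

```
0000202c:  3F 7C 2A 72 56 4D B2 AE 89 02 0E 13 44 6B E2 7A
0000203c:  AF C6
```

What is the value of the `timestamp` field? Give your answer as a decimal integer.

3058601988648241410

`timestamp` follows `width` (2 bytes), so it starts at byte offset 2 and occupies 8 bytes.
Bytes at offsets 2..9: 2A 72 56 4D B2 AE 89 02.
Big-endian: lowest address holds the most-significant byte.
The bytes are already most-significant first: 0x2A72564DB2AE8902.
0x2A72564DB2AE8902 = 3058601988648241410.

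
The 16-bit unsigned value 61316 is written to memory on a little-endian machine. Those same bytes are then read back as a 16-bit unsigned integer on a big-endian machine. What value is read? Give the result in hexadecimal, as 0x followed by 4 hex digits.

0x84EF

61316 in 16-bit hexadecimal is 0xEF84.
Stored little-endian, the bytes at ascending addresses are 84 EF.
Read back as big-endian, the last byte is least significant, giving 0x84EF.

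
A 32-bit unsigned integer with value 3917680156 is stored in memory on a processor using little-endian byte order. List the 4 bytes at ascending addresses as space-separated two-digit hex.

3917680156 in hexadecimal, padded to 32 bits, is 0xE9830E1C.
Split into bytes (most-significant first): E9 83 0E 1C.
Little-endian stores the least-significant byte at the lowest address.
So at ascending addresses the bytes are 1C 0E 83 E9.

1C 0E 83 E9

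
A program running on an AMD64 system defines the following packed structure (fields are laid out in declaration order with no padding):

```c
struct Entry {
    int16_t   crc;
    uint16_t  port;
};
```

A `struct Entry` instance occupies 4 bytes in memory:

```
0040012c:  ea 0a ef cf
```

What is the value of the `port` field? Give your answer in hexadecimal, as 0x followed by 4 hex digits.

`port` follows `crc` (2 bytes), so it starts at byte offset 2 and occupies 2 bytes.
Bytes at offsets 2..3: EF CF.
In little-endian order the low byte comes first in memory.
Reassemble most-significant byte first: CF EF → 0xCFEF.

0xCFEF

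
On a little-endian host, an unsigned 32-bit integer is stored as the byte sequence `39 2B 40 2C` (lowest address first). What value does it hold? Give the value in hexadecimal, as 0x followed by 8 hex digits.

0x2C402B39

Little-endian: lowest address holds the least-significant byte.
Reassemble most-significant byte first: 2C 40 2B 39 → 0x2C402B39.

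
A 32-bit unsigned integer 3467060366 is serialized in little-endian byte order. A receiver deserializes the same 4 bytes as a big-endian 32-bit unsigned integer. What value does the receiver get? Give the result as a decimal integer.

2384766926

3467060366 in 32-bit hexadecimal is 0xCEA7248E.
Stored little-endian, the bytes at ascending addresses are 8E 24 A7 CE.
Read back as big-endian, the last byte is least significant, giving 0x8E24A7CE.
0x8E24A7CE = 2384766926.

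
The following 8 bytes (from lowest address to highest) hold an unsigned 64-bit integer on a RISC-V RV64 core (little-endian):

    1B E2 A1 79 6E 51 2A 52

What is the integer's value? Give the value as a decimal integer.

Little-endian: lowest address holds the least-significant byte.
Reassemble most-significant byte first: 52 2A 51 6E 79 A1 E2 1B → 0x522A516E79A1E21B.
0x522A516E79A1E21B = 5920634195060843035.

5920634195060843035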